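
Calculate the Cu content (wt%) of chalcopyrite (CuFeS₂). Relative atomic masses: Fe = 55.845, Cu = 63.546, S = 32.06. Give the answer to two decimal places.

34.63 wt%

Molar mass of CuFeS₂: 1*63.546 + 1*55.845 + 2*32.06 = 183.511 g/mol.
Mass of Cu per formula unit: 1 × 63.546 = 63.546 g.
Weight fraction Cu = 63.546 / 183.511 = 0.3463.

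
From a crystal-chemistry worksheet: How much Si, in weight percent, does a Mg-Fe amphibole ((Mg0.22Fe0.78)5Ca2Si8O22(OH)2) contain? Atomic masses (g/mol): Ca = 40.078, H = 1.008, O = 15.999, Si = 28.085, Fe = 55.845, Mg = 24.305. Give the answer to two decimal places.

Formula mass = 1.10×24.305 + 3.90×55.845 + 2×40.078 + 8×28.085 + 24×15.999 + 2×1.008 = 935.359 g/mol, of which 224.680 g is Si.
So Si makes up 224.680/935.359 = 0.2402 of the mass, i.e. 24.02%.

24.02 weight percent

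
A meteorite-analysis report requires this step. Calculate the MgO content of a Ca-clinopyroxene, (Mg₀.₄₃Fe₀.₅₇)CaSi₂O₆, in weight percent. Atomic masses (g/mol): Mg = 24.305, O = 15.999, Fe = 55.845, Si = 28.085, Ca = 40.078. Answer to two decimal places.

7.39 wt%

Molar mass of (Mg₀.₄₃Fe₀.₅₇)CaSi₂O₆ = 0.43*24.305 + 0.57*55.845 + 1*40.078 + 2*28.085 + 6*15.999 = 234.525 g/mol.
Each formula unit contains 0.43 Mg, equivalent to 0.43/1 = 0.4300 mol MgO.
M(MgO) = 1×24.305 + 1×15.999 = 40.304 g/mol.
Mass of MgO per formula unit = 0.4300 × 40.304 = 17.331 g.
MgO wt% = 17.331 / 234.525 × 100 = 7.39%.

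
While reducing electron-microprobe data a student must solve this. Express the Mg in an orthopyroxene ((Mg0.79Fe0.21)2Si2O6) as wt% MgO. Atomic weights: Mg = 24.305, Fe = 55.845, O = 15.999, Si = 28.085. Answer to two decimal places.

29.75 wt%

Formula mass = 214.021 g/mol.
1.58 Mg → 1.5800 mol MgO per formula unit; M(MgO) = 40.304, so MgO mass = 63.680 g.
63.680/214.021 × 100 = 29.75 wt%.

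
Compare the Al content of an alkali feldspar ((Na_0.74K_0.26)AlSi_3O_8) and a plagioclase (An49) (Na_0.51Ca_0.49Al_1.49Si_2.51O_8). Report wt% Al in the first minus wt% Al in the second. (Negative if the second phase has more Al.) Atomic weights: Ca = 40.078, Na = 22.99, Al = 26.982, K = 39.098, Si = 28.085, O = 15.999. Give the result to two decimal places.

First mineral: 26.982 g Al in 266.407 g formula = 10.13 wt% Al.
Second mineral: 40.203 g Al in 270.052 g formula = 14.89 wt% Al.
10.13% − 14.89% gives a difference of -4.76 percentage points.

-4.76 percentage points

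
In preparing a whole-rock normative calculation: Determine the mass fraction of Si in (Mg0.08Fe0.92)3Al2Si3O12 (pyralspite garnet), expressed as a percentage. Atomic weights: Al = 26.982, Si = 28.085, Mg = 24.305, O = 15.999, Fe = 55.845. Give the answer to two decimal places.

Molar mass of (Mg0.08Fe0.92)3Al2Si3O12: 0.24*24.305 + 2.76*55.845 + 2*26.982 + 3*28.085 + 12*15.999 = 490.172 g/mol.
Mass of Si per formula unit: 3 × 28.085 = 84.255 g.
Weight fraction Si = 84.255 / 490.172 = 0.1719.

17.19 wt%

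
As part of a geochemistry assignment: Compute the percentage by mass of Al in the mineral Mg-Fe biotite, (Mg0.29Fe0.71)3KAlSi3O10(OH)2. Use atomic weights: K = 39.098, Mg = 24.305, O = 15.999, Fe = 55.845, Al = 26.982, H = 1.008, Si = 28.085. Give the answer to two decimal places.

5.57 weight percent

Formula mass = 0.87×24.305 + 2.13×55.845 + 1×39.098 + 1×26.982 + 3×28.085 + 12×15.999 + 2×1.008 = 484.434 g/mol, of which 26.982 g is Al.
So Al makes up 26.982/484.434 = 0.0557 of the mass, i.e. 5.57%.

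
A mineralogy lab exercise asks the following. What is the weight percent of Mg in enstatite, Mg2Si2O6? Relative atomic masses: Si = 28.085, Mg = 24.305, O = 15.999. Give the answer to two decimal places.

24.21 mass %

M(Mg2Si2O6) = 200.774 g/mol.
Mg contributes 2 × 24.305 = 48.610 g per mole.
48.610/200.774 = 0.2421 → 24.21%.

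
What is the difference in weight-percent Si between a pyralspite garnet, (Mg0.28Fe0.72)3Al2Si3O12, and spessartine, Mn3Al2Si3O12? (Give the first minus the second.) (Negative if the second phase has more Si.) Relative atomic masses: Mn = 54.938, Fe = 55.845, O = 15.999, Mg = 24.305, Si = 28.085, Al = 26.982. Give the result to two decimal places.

First mineral: 84.255 g Si in 471.248 g formula = 17.88 wt% Si.
Second mineral: 84.255 g Si in 495.021 g formula = 17.02 wt% Si.
17.88% − 17.02% gives a difference of 0.86 percentage points.

0.86 percentage points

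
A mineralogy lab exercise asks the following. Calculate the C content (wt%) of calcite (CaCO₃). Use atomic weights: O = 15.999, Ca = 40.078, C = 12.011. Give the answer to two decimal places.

12.00 wt%

Molar mass of CaCO₃: 1×40.078 + 1×12.011 + 3×15.999 = 100.086 g/mol.
Mass of C per formula unit: 1 × 12.011 = 12.011 g.
Weight fraction C = 12.011 / 100.086 = 0.1200.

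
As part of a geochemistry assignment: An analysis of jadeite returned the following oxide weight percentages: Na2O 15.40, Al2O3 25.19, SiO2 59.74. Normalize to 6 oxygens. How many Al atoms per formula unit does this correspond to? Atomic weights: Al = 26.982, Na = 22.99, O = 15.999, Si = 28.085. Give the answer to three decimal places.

0.995 Al apfu

Na2O (M=61.979): mol = 0.24847; Na = 0.49694, O = 0.24847.
Al2O3 (M=101.961): mol = 0.24706; Al = 0.49412, O = 0.74118.
SiO2 (M=60.083): mol = 0.99429; Si = 0.99429, O = 1.98858.
ΣO = 2.97823; factor = 6/ΣO = 2.01462.
Al apfu = 0.49412 × 2.01462 = 0.995.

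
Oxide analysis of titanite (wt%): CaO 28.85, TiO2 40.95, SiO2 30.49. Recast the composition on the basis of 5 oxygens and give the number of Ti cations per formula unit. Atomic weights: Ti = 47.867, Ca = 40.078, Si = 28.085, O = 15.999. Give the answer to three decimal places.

CaO: 28.85/56.077 = 0.51447 mol → 0.51447 mol Ca, 0.51447 mol O.
TiO2: 40.95/79.865 = 0.51274 mol → 0.51274 mol Ti, 1.02548 mol O.
SiO2: 30.49/60.083 = 0.50746 mol → 0.50746 mol Si, 1.01492 mol O.
Total oxygen = 2.55487 mol. Normalization factor = 5/2.55487 = 1.95705.
Ti per 5 O = 0.51274 × 1.95705 = 1.003.

1.003 Ti apfu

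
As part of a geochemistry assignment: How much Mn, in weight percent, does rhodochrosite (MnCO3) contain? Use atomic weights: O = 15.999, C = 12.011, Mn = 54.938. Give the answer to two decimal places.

Molar mass of MnCO3: 1·54.938 + 1·12.011 + 3·15.999 = 114.946 g/mol.
Mass of Mn per formula unit: 1 × 54.938 = 54.938 g.
Weight fraction Mn = 54.938 / 114.946 = 0.4779.

47.79 weight percent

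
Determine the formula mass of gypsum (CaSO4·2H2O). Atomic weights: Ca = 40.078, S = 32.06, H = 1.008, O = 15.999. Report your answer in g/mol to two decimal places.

M = 1*40.078 + 1*32.06 + 6*15.999 + 4*1.008

172.16 g/mol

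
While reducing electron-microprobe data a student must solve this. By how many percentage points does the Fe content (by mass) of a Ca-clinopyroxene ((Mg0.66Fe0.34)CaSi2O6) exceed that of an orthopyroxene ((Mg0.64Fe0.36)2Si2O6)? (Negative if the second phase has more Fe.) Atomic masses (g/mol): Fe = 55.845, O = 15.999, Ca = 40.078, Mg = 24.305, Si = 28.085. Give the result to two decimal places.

M((Mg0.66Fe0.34)CaSi2O6) = 227.271 g/mol, so wt% Fe = 18.987/227.271 × 100 = 8.35%.
M((Mg0.64Fe0.36)2Si2O6) = 223.483 g/mol, so wt% Fe = 40.208/223.483 × 100 = 17.99%.
8.35 − 17.99 = -9.64 pp.

-9.64 percentage points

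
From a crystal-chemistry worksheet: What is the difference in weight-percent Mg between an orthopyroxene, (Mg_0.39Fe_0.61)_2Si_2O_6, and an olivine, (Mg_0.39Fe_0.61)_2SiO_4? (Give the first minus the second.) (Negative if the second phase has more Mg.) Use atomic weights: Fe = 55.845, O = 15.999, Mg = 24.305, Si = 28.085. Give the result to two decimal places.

-2.66 percentage points

Mg in (Mg_0.39Fe_0.61)_2Si_2O_6: molar mass 239.253 g/mol; 0.78×24.305 = 18.958 g → 7.92 wt%.
Mg in (Mg_0.39Fe_0.61)_2SiO_4: molar mass 179.170 g/mol; 0.78×24.305 = 18.958 g → 10.58 wt%.
Difference = 7.92 − 10.58 = -2.66 percentage points.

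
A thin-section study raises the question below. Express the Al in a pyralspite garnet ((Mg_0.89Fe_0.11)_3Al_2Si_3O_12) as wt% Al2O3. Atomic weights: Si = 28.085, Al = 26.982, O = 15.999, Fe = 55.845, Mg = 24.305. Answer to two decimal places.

24.66 wt%

Molar mass of (Mg_0.89Fe_0.11)_3Al_2Si_3O_12 = 2.67×24.305 + 0.33×55.845 + 2×26.982 + 3×28.085 + 12×15.999 = 413.530 g/mol.
Each formula unit contains 2 Al, equivalent to 2/2 = 1.0000 mol Al2O3.
M(Al2O3) = 2×26.982 + 3×15.999 = 101.961 g/mol.
Mass of Al2O3 per formula unit = 1.0000 × 101.961 = 101.961 g.
Al2O3 wt% = 101.961 / 413.530 × 100 = 24.66%.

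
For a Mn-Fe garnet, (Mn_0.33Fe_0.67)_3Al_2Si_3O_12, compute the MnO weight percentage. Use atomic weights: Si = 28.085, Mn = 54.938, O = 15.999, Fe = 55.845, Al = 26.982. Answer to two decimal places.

Formula mass = 496.844 g/mol.
0.99 Mn → 0.9900 mol MnO per formula unit; M(MnO) = 70.937, so MnO mass = 70.228 g.
70.228/496.844 × 100 = 14.13 wt%.

14.13 wt%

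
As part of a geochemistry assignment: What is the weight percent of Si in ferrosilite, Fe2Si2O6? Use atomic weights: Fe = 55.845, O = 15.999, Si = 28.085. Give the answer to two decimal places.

21.29 weight percent

M(Fe2Si2O6) = 263.854 g/mol.
Si contributes 2 × 28.085 = 56.170 g per mole.
56.170/263.854 = 0.2129 → 21.29%.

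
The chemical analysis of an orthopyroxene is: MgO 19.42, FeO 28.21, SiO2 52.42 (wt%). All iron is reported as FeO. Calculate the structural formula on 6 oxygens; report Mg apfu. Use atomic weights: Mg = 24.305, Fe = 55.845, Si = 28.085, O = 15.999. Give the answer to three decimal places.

MgO: 19.42/40.304 = 0.48184 mol → 0.48184 mol Mg, 0.48184 mol O.
FeO: 28.21/71.844 = 0.39266 mol → 0.39266 mol Fe, 0.39266 mol O.
SiO2: 52.42/60.083 = 0.87246 mol → 0.87246 mol Si, 1.74492 mol O.
Total oxygen = 2.61942 mol. Normalization factor = 6/2.61942 = 2.29058.
Mg per 6 O = 0.48184 × 2.29058 = 1.104.

1.104 Mg apfu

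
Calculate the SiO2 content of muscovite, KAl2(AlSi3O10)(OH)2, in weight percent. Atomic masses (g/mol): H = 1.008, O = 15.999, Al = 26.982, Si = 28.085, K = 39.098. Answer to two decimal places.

45.25 wt%

M(KAl2(AlSi3O10)(OH)2) = 398.303 g/mol; M(SiO2) = 60.083 g/mol.
Moles SiO2 per formula unit = 3 Si ÷ 1 = 3.0000.
SiO2 fraction = (3.0000 × 60.083) / 398.303 = 180.249/398.303 = 0.4525.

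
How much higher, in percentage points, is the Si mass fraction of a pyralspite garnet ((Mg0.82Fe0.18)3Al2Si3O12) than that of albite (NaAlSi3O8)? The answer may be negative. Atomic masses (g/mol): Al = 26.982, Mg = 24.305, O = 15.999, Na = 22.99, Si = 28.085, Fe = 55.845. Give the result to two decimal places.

-12.08 percentage points

First mineral: 84.255 g Si in 420.154 g formula = 20.05 wt% Si.
Second mineral: 84.255 g Si in 262.219 g formula = 32.13 wt% Si.
20.05% − 32.13% gives a difference of -12.08 percentage points.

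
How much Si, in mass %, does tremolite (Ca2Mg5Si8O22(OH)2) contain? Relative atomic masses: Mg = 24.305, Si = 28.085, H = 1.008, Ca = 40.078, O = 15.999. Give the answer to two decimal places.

27.66 mass %

M(Ca2Mg5Si8O22(OH)2) = 812.353 g/mol.
Si contributes 8 × 28.085 = 224.680 g per mole.
224.680/812.353 = 0.2766 → 27.66%.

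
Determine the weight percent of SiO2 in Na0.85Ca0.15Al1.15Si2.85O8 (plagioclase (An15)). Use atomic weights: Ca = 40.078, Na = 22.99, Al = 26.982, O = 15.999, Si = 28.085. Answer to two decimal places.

Formula mass = 264.617 g/mol.
2.85 Si → 2.8500 mol SiO2 per formula unit; M(SiO2) = 60.083, so SiO2 mass = 171.237 g.
171.237/264.617 × 100 = 64.71 wt%.

64.71 wt%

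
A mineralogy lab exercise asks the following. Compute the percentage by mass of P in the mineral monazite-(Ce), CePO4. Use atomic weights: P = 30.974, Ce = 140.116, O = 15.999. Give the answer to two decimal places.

13.18 mass %

M(CePO4) = 235.086 g/mol.
P contributes 1 × 30.974 = 30.974 g per mole.
30.974/235.086 = 0.1318 → 13.18%.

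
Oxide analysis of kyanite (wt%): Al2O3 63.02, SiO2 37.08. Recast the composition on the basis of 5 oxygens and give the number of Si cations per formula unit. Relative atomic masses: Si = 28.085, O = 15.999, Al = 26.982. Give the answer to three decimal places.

63.02 wt% Al2O3 ÷ 101.961 g/mol = 0.61808 mol, giving 1.23616 Al and 1.85424 O.
37.08 wt% SiO2 ÷ 60.083 g/mol = 0.61715 mol, giving 0.61715 Si and 1.23430 O.
Oxygen sums to 3.08854; scaling by 5/3.08854 = 1.61889 puts the formula on 5 O.
Si: 0.61715 × 1.61889 = 0.999 atoms per formula unit.

0.999 Si apfu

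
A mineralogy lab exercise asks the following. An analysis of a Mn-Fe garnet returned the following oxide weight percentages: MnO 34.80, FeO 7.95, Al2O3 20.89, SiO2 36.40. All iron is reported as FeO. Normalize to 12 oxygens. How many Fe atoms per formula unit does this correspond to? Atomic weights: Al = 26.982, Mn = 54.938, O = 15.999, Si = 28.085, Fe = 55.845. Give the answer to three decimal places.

MnO (M=70.937): mol = 0.49058; Mn = 0.49058, O = 0.49058.
FeO (M=71.844): mol = 0.11066; Fe = 0.11066, O = 0.11066.
Al2O3 (M=101.961): mol = 0.20488; Al = 0.40976, O = 0.61464.
SiO2 (M=60.083): mol = 0.60583; Si = 0.60583, O = 1.21166.
ΣO = 2.42754; factor = 12/ΣO = 4.94328.
Fe apfu = 0.11066 × 4.94328 = 0.547.

0.547 Fe apfu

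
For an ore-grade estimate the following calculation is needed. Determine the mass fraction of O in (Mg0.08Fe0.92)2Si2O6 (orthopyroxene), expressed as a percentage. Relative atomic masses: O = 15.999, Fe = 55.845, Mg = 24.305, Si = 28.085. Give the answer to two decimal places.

M((Mg0.08Fe0.92)2Si2O6) = 258.808 g/mol.
O contributes 6 × 15.999 = 95.994 g per mole.
95.994/258.808 = 0.3709 → 37.09%.

37.09 mass %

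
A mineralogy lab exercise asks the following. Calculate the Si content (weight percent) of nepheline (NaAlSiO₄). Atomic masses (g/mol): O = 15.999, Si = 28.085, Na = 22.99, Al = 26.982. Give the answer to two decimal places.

Molar mass of NaAlSiO₄: 1*22.99 + 1*26.982 + 1*28.085 + 4*15.999 = 142.053 g/mol.
Mass of Si per formula unit: 1 × 28.085 = 28.085 g.
Weight fraction Si = 28.085 / 142.053 = 0.1977.

19.77 weight percent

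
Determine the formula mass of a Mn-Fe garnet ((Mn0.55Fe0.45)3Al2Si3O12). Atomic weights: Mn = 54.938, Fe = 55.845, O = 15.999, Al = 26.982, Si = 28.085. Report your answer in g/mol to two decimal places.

The formula mass is the sum 1.65*54.938 + 1.35*55.845 + 2*26.982 + 3*28.085 + 12*15.999.

496.25 g/mol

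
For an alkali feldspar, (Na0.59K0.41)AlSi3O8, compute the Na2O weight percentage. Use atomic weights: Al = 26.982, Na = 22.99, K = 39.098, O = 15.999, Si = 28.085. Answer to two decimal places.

6.80 wt%

Formula mass = 268.823 g/mol.
0.59 Na → 0.2950 mol Na2O per formula unit; M(Na2O) = 61.979, so Na2O mass = 18.284 g.
18.284/268.823 × 100 = 6.80 wt%.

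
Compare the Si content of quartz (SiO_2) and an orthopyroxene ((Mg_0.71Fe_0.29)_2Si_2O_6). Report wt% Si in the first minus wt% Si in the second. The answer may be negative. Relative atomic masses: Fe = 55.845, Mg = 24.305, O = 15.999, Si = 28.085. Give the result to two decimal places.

First mineral: 28.085 g Si in 60.083 g formula = 46.74 wt% Si.
Second mineral: 56.170 g Si in 219.067 g formula = 25.64 wt% Si.
46.74% − 25.64% gives a difference of 21.10 percentage points.

21.10 percentage points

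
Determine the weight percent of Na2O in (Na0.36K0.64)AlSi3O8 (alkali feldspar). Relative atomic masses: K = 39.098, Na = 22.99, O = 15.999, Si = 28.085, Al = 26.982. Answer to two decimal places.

M((Na0.36K0.64)AlSi3O8) = 272.528 g/mol; M(Na2O) = 61.979 g/mol.
Moles Na2O per formula unit = 0.36 Na ÷ 2 = 0.1800.
Na2O fraction = (0.1800 × 61.979) / 272.528 = 11.156/272.528 = 0.0409.

4.09 wt%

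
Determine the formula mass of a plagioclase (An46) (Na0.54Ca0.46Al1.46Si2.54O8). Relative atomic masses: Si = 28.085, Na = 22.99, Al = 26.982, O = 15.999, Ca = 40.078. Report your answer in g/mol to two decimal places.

The formula mass is the sum 0.54×22.99 + 0.46×40.078 + 1.46×26.982 + 2.54×28.085 + 8×15.999.

269.57 g/mol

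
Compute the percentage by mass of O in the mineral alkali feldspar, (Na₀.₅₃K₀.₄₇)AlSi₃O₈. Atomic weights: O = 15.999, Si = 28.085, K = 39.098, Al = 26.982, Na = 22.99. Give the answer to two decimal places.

47.44 wt%

Molar mass of (Na₀.₅₃K₀.₄₇)AlSi₃O₈: 0.53×22.99 + 0.47×39.098 + 1×26.982 + 3×28.085 + 8×15.999 = 269.790 g/mol.
Mass of O per formula unit: 8 × 15.999 = 127.992 g.
Weight fraction O = 127.992 / 269.790 = 0.4744.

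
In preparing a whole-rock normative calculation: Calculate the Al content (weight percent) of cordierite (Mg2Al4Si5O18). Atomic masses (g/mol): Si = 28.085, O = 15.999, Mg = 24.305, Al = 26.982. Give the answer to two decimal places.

18.45 weight percent

Formula mass = 2·24.305 + 4·26.982 + 5·28.085 + 18·15.999 = 584.945 g/mol, of which 107.928 g is Al.
So Al makes up 107.928/584.945 = 0.1845 of the mass, i.e. 18.45%.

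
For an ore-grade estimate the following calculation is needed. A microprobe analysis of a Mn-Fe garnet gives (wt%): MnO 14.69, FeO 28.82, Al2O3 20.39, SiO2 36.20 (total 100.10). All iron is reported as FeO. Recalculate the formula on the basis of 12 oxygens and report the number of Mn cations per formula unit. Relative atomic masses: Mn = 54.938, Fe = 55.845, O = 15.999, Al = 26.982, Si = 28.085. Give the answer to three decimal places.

MnO (M=70.937): mol = 0.20709; Mn = 0.20709, O = 0.20709.
FeO (M=71.844): mol = 0.40115; Fe = 0.40115, O = 0.40115.
Al2O3 (M=101.961): mol = 0.19998; Al = 0.39996, O = 0.59994.
SiO2 (M=60.083): mol = 0.60250; Si = 0.60250, O = 1.20500.
ΣO = 2.41318; factor = 12/ΣO = 4.97269.
Mn apfu = 0.20709 × 4.97269 = 1.030.

1.030 Mn apfu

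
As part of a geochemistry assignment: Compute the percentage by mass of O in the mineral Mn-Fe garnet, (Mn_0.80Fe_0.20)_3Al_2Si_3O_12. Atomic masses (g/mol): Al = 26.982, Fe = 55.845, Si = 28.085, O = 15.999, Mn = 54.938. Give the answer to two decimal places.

38.74 weight percent

Molar mass of (Mn_0.80Fe_0.20)_3Al_2Si_3O_12: 2.40·54.938 + 0.60·55.845 + 2·26.982 + 3·28.085 + 12·15.999 = 495.565 g/mol.
Mass of O per formula unit: 12 × 15.999 = 191.988 g.
Weight fraction O = 191.988 / 495.565 = 0.3874.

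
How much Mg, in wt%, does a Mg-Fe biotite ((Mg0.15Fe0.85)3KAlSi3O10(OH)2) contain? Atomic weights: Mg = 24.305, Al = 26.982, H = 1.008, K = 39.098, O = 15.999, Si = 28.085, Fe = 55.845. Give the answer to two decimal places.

Formula mass = 0.45*24.305 + 2.55*55.845 + 1*39.098 + 1*26.982 + 3*28.085 + 12*15.999 + 2*1.008 = 497.681 g/mol, of which 10.937 g is Mg.
So Mg makes up 10.937/497.681 = 0.0220 of the mass, i.e. 2.20%.

2.20 wt%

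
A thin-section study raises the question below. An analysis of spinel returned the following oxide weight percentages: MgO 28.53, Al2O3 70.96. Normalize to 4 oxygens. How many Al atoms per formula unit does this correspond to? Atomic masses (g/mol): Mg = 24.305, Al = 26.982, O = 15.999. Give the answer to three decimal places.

1.991 Al apfu

MgO (M=40.304): mol = 0.70787; Mg = 0.70787, O = 0.70787.
Al2O3 (M=101.961): mol = 0.69595; Al = 1.39190, O = 2.08785.
ΣO = 2.79572; factor = 4/ΣO = 1.43076.
Al apfu = 1.39190 × 1.43076 = 1.991.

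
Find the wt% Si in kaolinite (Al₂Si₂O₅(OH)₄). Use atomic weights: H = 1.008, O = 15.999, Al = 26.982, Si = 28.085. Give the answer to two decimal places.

21.76 mass %

M(Al₂Si₂O₅(OH)₄) = 258.157 g/mol.
Si contributes 2 × 28.085 = 56.170 g per mole.
56.170/258.157 = 0.2176 → 21.76%.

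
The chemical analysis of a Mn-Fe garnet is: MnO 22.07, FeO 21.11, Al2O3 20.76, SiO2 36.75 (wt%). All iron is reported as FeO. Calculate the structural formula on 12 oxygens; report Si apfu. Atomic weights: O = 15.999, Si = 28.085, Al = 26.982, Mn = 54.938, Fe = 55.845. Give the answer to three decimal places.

3.009 Si apfu

MnO: 22.07/70.937 = 0.31112 mol → 0.31112 mol Mn, 0.31112 mol O.
FeO: 21.11/71.844 = 0.29383 mol → 0.29383 mol Fe, 0.29383 mol O.
Al2O3: 20.76/101.961 = 0.20361 mol → 0.40722 mol Al, 0.61083 mol O.
SiO2: 36.75/60.083 = 0.61165 mol → 0.61165 mol Si, 1.22330 mol O.
Total oxygen = 2.43908 mol. Normalization factor = 12/2.43908 = 4.91989.
Si per 12 O = 0.61165 × 4.91989 = 3.009.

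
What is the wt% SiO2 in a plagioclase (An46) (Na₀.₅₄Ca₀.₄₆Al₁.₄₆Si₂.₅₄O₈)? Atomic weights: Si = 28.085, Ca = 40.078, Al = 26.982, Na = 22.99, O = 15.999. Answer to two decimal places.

56.61 wt%

M(Na₀.₅₄Ca₀.₄₆Al₁.₄₆Si₂.₅₄O₈) = 269.572 g/mol; M(SiO2) = 60.083 g/mol.
Moles SiO2 per formula unit = 2.54 Si ÷ 1 = 2.5400.
SiO2 fraction = (2.5400 × 60.083) / 269.572 = 152.611/269.572 = 0.5661.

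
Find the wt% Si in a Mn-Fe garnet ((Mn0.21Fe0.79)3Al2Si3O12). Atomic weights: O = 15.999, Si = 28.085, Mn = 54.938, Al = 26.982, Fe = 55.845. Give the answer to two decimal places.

16.95 wt%

Formula mass = 0.63*54.938 + 2.37*55.845 + 2*26.982 + 3*28.085 + 12*15.999 = 497.171 g/mol, of which 84.255 g is Si.
So Si makes up 84.255/497.171 = 0.1695 of the mass, i.e. 16.95%.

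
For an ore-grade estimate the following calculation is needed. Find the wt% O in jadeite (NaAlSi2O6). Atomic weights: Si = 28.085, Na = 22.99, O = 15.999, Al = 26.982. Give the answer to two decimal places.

Molar mass of NaAlSi2O6: 1*22.99 + 1*26.982 + 2*28.085 + 6*15.999 = 202.136 g/mol.
Mass of O per formula unit: 6 × 15.999 = 95.994 g.
Weight fraction O = 95.994 / 202.136 = 0.4749.

47.49 mass %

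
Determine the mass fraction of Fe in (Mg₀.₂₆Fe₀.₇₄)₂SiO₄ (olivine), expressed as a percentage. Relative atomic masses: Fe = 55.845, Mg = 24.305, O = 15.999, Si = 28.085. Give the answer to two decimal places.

44.11 weight percent

Formula mass = 0.52*24.305 + 1.48*55.845 + 1*28.085 + 4*15.999 = 187.370 g/mol, of which 82.651 g is Fe.
So Fe makes up 82.651/187.370 = 0.4411 of the mass, i.e. 44.11%.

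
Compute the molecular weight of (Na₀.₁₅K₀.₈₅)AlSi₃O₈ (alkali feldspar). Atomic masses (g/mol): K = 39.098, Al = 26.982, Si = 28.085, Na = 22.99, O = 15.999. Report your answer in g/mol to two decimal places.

Na: 0.15 × 22.99 = 3.4485
K: 0.85 × 39.098 = 33.2333
Al: 1 × 26.982 = 26.9820
Si: 3 × 28.085 = 84.2550
O: 8 × 15.999 = 127.9920
Summing the contributions gives the formula mass.

275.91 g/mol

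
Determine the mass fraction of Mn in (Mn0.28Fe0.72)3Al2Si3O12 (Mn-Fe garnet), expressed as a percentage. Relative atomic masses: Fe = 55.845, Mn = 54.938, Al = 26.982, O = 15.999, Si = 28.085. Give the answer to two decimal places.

9.29 wt%

Formula mass = 0.84×54.938 + 2.16×55.845 + 2×26.982 + 3×28.085 + 12×15.999 = 496.980 g/mol, of which 46.148 g is Mn.
So Mn makes up 46.148/496.980 = 0.0929 of the mass, i.e. 9.29%.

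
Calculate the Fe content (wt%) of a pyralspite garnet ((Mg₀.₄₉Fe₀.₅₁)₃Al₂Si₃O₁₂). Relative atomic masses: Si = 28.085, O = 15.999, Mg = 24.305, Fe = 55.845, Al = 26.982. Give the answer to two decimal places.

18.93 wt%

Molar mass of (Mg₀.₄₉Fe₀.₅₁)₃Al₂Si₃O₁₂: 1.47×24.305 + 1.53×55.845 + 2×26.982 + 3×28.085 + 12×15.999 = 451.378 g/mol.
Mass of Fe per formula unit: 1.53 × 55.845 = 85.443 g.
Weight fraction Fe = 85.443 / 451.378 = 0.1893.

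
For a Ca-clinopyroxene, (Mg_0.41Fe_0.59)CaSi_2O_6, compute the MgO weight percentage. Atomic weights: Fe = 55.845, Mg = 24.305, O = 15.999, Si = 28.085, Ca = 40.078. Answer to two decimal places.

M((Mg_0.41Fe_0.59)CaSi_2O_6) = 235.156 g/mol; M(MgO) = 40.304 g/mol.
Moles MgO per formula unit = 0.41 Mg ÷ 1 = 0.4100.
MgO fraction = (0.4100 × 40.304) / 235.156 = 16.525/235.156 = 0.0703.

7.03 wt%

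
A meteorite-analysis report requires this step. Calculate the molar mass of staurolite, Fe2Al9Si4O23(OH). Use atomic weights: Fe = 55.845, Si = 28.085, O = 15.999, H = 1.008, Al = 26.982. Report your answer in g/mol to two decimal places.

The formula mass is the sum 2×55.845 + 9×26.982 + 4×28.085 + 24×15.999 + 1×1.008.

851.85 g/mol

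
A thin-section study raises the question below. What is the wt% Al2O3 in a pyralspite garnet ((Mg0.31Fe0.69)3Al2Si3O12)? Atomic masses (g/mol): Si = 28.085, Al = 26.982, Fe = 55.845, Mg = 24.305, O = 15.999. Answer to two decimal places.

M((Mg0.31Fe0.69)3Al2Si3O12) = 468.410 g/mol; M(Al2O3) = 101.961 g/mol.
Moles Al2O3 per formula unit = 2 Al ÷ 2 = 1.0000.
Al2O3 fraction = (1.0000 × 101.961) / 468.410 = 101.961/468.410 = 0.2177.

21.77 wt%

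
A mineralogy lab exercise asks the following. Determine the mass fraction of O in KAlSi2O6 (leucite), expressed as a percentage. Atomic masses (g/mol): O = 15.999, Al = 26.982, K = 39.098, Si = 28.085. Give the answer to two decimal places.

Molar mass of KAlSi2O6: 1·39.098 + 1·26.982 + 2·28.085 + 6·15.999 = 218.244 g/mol.
Mass of O per formula unit: 6 × 15.999 = 95.994 g.
Weight fraction O = 95.994 / 218.244 = 0.4398.

43.98 wt%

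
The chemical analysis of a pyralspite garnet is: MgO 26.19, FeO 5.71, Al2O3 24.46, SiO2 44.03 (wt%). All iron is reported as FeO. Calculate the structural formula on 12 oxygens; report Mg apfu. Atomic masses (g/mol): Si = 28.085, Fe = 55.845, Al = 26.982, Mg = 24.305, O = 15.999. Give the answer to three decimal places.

26.19 wt% MgO ÷ 40.304 g/mol = 0.64981 mol, giving 0.64981 Mg and 0.64981 O.
5.71 wt% FeO ÷ 71.844 g/mol = 0.07948 mol, giving 0.07948 Fe and 0.07948 O.
24.46 wt% Al2O3 ÷ 101.961 g/mol = 0.23990 mol, giving 0.47980 Al and 0.71970 O.
44.03 wt% SiO2 ÷ 60.083 g/mol = 0.73282 mol, giving 0.73282 Si and 1.46564 O.
Oxygen sums to 2.91463; scaling by 12/2.91463 = 4.11716 puts the formula on 12 O.
Mg: 0.64981 × 4.11716 = 2.675 atoms per formula unit.

2.675 Mg apfu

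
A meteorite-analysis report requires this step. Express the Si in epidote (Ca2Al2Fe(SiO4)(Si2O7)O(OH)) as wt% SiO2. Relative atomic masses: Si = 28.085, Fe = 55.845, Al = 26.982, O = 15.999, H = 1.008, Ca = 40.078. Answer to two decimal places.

Formula mass = 483.215 g/mol.
3 Si → 3.0000 mol SiO2 per formula unit; M(SiO2) = 60.083, so SiO2 mass = 180.249 g.
180.249/483.215 × 100 = 37.30 wt%.

37.30 wt%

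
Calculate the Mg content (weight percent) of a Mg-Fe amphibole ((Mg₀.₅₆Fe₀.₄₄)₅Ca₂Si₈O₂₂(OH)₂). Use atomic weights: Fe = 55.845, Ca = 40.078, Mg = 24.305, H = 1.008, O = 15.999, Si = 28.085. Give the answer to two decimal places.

7.72 weight percent

Molar mass of (Mg₀.₅₆Fe₀.₄₄)₅Ca₂Si₈O₂₂(OH)₂: 2.80×24.305 + 2.20×55.845 + 2×40.078 + 8×28.085 + 24×15.999 + 2×1.008 = 881.741 g/mol.
Mass of Mg per formula unit: 2.80 × 24.305 = 68.054 g.
Weight fraction Mg = 68.054 / 881.741 = 0.0772.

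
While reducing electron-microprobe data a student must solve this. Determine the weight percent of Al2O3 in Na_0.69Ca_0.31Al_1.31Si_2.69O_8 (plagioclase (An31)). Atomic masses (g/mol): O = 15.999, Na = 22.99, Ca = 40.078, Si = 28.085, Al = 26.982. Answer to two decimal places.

Molar mass of Na_0.69Ca_0.31Al_1.31Si_2.69O_8 = 0.69·22.99 + 0.31·40.078 + 1.31·26.982 + 2.69·28.085 + 8·15.999 = 267.174 g/mol.
Each formula unit contains 1.31 Al, equivalent to 1.31/2 = 0.6550 mol Al2O3.
M(Al2O3) = 2×26.982 + 3×15.999 = 101.961 g/mol.
Mass of Al2O3 per formula unit = 0.6550 × 101.961 = 66.784 g.
Al2O3 wt% = 66.784 / 267.174 × 100 = 25.00%.

25.00 wt%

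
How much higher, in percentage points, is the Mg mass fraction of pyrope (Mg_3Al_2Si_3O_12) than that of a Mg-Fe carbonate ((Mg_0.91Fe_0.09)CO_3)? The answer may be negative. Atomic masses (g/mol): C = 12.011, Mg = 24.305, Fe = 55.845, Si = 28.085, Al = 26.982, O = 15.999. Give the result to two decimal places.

Mg in Mg_3Al_2Si_3O_12: molar mass 403.122 g/mol; 3×24.305 = 72.915 g → 18.09 wt%.
Mg in (Mg_0.91Fe_0.09)CO_3: molar mass 87.152 g/mol; 0.91×24.305 = 22.118 g → 25.38 wt%.
Difference = 18.09 − 25.38 = -7.29 percentage points.

-7.29 percentage points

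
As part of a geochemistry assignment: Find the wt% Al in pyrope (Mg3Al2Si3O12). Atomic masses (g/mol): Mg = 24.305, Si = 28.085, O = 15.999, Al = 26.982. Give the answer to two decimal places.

Formula mass = 3×24.305 + 2×26.982 + 3×28.085 + 12×15.999 = 403.122 g/mol, of which 53.964 g is Al.
So Al makes up 53.964/403.122 = 0.1339 of the mass, i.e. 13.39%.

13.39 weight percent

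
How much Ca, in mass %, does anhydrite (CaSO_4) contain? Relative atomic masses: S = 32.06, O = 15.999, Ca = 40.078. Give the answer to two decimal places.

29.44 mass %

Molar mass of CaSO_4: 1×40.078 + 1×32.06 + 4×15.999 = 136.134 g/mol.
Mass of Ca per formula unit: 1 × 40.078 = 40.078 g.
Weight fraction Ca = 40.078 / 136.134 = 0.2944.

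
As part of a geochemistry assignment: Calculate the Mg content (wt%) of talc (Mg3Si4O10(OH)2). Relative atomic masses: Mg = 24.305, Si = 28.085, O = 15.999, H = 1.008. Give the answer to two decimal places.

19.23 wt%

Molar mass of Mg3Si4O10(OH)2: 3×24.305 + 4×28.085 + 12×15.999 + 2×1.008 = 379.259 g/mol.
Mass of Mg per formula unit: 3 × 24.305 = 72.915 g.
Weight fraction Mg = 72.915 / 379.259 = 0.1923.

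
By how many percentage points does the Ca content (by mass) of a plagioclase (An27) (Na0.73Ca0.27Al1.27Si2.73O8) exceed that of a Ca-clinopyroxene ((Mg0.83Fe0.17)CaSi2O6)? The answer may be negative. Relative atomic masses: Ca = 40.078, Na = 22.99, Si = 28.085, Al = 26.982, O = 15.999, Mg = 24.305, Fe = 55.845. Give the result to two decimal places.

-14.00 percentage points

M(Na0.73Ca0.27Al1.27Si2.73O8) = 266.535 g/mol, so wt% Ca = 10.821/266.535 × 100 = 4.06%.
M((Mg0.83Fe0.17)CaSi2O6) = 221.909 g/mol, so wt% Ca = 40.078/221.909 × 100 = 18.06%.
4.06 − 18.06 = -14.00 pp.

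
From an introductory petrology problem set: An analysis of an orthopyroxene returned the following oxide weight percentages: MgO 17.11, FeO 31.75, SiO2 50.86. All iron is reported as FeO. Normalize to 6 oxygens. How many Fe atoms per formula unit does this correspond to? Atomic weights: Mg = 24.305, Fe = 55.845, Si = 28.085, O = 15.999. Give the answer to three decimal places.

MgO (M=40.304): mol = 0.42452; Mg = 0.42452, O = 0.42452.
FeO (M=71.844): mol = 0.44193; Fe = 0.44193, O = 0.44193.
SiO2 (M=60.083): mol = 0.84650; Si = 0.84650, O = 1.69300.
ΣO = 2.55945; factor = 6/ΣO = 2.34425.
Fe apfu = 0.44193 × 2.34425 = 1.036.

1.036 Fe apfu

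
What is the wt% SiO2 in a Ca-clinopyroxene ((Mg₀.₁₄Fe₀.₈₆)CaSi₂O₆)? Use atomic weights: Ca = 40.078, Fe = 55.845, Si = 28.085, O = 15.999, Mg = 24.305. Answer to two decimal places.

49.31 wt%

M((Mg₀.₁₄Fe₀.₈₆)CaSi₂O₆) = 243.671 g/mol; M(SiO2) = 60.083 g/mol.
Moles SiO2 per formula unit = 2 Si ÷ 1 = 2.0000.
SiO2 fraction = (2.0000 × 60.083) / 243.671 = 120.166/243.671 = 0.4931.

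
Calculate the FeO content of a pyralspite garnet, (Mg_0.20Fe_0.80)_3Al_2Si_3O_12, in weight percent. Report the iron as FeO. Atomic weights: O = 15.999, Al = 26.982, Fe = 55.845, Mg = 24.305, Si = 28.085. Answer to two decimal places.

M((Mg_0.20Fe_0.80)_3Al_2Si_3O_12) = 478.818 g/mol; M(FeO) = 71.844 g/mol.
Moles FeO per formula unit = 2.40 Fe ÷ 1 = 2.4000.
FeO fraction = (2.4000 × 71.844) / 478.818 = 172.426/478.818 = 0.3601.

36.01 wt%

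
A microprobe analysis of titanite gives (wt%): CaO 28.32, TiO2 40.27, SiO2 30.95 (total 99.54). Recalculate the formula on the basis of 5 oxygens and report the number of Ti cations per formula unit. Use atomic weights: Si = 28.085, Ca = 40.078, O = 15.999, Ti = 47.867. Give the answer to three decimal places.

0.991 Ti apfu

CaO (M=56.077): mol = 0.50502; Ca = 0.50502, O = 0.50502.
TiO2 (M=79.865): mol = 0.50423; Ti = 0.50423, O = 1.00846.
SiO2 (M=60.083): mol = 0.51512; Si = 0.51512, O = 1.03024.
ΣO = 2.54372; factor = 5/ΣO = 1.96563.
Ti apfu = 0.50423 × 1.96563 = 0.991.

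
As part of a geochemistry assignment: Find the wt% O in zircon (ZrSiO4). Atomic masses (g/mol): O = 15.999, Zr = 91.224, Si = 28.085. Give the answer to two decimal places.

34.91 wt%

Formula mass = 1*91.224 + 1*28.085 + 4*15.999 = 183.305 g/mol, of which 63.996 g is O.
So O makes up 63.996/183.305 = 0.3491 of the mass, i.e. 34.91%.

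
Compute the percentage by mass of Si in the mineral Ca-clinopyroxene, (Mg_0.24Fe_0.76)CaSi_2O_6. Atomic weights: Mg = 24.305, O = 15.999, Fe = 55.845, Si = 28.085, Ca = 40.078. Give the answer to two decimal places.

Molar mass of (Mg_0.24Fe_0.76)CaSi_2O_6: 0.24×24.305 + 0.76×55.845 + 1×40.078 + 2×28.085 + 6×15.999 = 240.517 g/mol.
Mass of Si per formula unit: 2 × 28.085 = 56.170 g.
Weight fraction Si = 56.170 / 240.517 = 0.2335.

23.35 weight percent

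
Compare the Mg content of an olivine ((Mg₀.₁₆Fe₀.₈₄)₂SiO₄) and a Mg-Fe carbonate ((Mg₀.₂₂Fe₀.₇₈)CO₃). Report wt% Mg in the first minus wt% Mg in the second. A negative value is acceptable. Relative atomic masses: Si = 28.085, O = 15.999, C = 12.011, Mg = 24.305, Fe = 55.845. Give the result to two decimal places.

M((Mg₀.₁₆Fe₀.₈₄)₂SiO₄) = 193.678 g/mol, so wt% Mg = 7.778/193.678 × 100 = 4.02%.
M((Mg₀.₂₂Fe₀.₇₈)CO₃) = 108.914 g/mol, so wt% Mg = 5.347/108.914 × 100 = 4.91%.
4.02 − 4.91 = -0.89 pp.

-0.89 percentage points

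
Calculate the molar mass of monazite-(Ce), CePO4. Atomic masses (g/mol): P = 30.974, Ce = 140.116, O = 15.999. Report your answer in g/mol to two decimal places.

The formula mass is the sum 1*140.116 + 1*30.974 + 4*15.999.

235.09 g/mol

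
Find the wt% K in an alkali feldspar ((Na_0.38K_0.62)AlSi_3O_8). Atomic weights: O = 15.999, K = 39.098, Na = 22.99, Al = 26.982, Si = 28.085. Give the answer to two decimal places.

8.91 mass %

Formula mass = 0.38·22.99 + 0.62·39.098 + 1·26.982 + 3·28.085 + 8·15.999 = 272.206 g/mol, of which 24.241 g is K.
So K makes up 24.241/272.206 = 0.0891 of the mass, i.e. 8.91%.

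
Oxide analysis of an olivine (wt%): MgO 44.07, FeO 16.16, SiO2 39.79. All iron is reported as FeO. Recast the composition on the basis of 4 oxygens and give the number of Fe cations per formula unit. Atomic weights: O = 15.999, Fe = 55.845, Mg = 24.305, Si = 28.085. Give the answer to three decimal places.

MgO (M=40.304): mol = 1.09344; Mg = 1.09344, O = 1.09344.
FeO (M=71.844): mol = 0.22493; Fe = 0.22493, O = 0.22493.
SiO2 (M=60.083): mol = 0.66225; Si = 0.66225, O = 1.32450.
ΣO = 2.64287; factor = 4/ΣO = 1.51351.
Fe apfu = 0.22493 × 1.51351 = 0.340.

0.340 Fe apfu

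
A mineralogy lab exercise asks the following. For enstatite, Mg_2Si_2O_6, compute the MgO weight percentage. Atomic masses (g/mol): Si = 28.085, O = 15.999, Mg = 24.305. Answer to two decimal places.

Molar mass of Mg_2Si_2O_6 = 2·24.305 + 2·28.085 + 6·15.999 = 200.774 g/mol.
Each formula unit contains 2 Mg, equivalent to 2/1 = 2.0000 mol MgO.
M(MgO) = 1×24.305 + 1×15.999 = 40.304 g/mol.
Mass of MgO per formula unit = 2.0000 × 40.304 = 80.608 g.
MgO wt% = 80.608 / 200.774 × 100 = 40.15%.

40.15 wt%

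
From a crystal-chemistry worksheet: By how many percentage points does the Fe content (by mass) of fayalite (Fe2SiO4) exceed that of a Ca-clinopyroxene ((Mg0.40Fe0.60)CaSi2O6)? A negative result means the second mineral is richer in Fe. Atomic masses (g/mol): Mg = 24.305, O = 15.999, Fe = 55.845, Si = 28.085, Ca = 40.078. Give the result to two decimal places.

First mineral: 111.690 g Fe in 203.771 g formula = 54.81 wt% Fe.
Second mineral: 33.507 g Fe in 235.471 g formula = 14.23 wt% Fe.
54.81% − 14.23% gives a difference of 40.58 percentage points.

40.58 percentage points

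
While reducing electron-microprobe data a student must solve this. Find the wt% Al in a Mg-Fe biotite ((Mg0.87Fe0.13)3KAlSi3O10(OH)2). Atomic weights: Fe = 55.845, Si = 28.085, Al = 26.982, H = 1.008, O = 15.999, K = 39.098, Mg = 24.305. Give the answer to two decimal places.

M((Mg0.87Fe0.13)3KAlSi3O10(OH)2) = 429.555 g/mol.
Al contributes 1 × 26.982 = 26.982 g per mole.
26.982/429.555 = 0.0628 → 6.28%.

6.28 wt%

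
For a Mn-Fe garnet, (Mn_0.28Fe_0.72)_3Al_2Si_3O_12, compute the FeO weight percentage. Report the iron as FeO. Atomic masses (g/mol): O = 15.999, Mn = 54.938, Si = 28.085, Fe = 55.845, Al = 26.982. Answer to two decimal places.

Formula mass = 496.980 g/mol.
2.16 Fe → 2.1600 mol FeO per formula unit; M(FeO) = 71.844, so FeO mass = 155.183 g.
155.183/496.980 × 100 = 31.23 wt%.

31.23 wt%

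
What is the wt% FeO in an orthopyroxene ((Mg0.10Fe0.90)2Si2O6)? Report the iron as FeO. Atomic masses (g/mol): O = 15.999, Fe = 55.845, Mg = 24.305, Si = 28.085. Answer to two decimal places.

M((Mg0.10Fe0.90)2Si2O6) = 257.546 g/mol; M(FeO) = 71.844 g/mol.
Moles FeO per formula unit = 1.80 Fe ÷ 1 = 1.8000.
FeO fraction = (1.8000 × 71.844) / 257.546 = 129.319/257.546 = 0.5021.

50.21 wt%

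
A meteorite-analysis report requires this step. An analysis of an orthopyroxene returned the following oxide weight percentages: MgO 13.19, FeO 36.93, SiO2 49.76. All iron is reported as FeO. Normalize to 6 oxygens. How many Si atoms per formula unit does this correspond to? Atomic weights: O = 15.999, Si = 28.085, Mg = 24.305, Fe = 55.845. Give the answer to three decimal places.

1.990 Si apfu

MgO: 13.19/40.304 = 0.32726 mol → 0.32726 mol Mg, 0.32726 mol O.
FeO: 36.93/71.844 = 0.51403 mol → 0.51403 mol Fe, 0.51403 mol O.
SiO2: 49.76/60.083 = 0.82819 mol → 0.82819 mol Si, 1.65638 mol O.
Total oxygen = 2.49767 mol. Normalization factor = 6/2.49767 = 2.40224.
Si per 6 O = 0.82819 × 2.40224 = 1.990.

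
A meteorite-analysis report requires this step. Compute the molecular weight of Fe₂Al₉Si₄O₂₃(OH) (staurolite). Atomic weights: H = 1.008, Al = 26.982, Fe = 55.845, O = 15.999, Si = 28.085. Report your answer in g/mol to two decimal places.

Fe: 2 × 55.845 = 111.6900
Al: 9 × 26.982 = 242.8380
Si: 4 × 28.085 = 112.3400
O: 24 × 15.999 = 383.9760
H: 1 × 1.008 = 1.0080
Summing the contributions gives the formula mass.

851.85 g/mol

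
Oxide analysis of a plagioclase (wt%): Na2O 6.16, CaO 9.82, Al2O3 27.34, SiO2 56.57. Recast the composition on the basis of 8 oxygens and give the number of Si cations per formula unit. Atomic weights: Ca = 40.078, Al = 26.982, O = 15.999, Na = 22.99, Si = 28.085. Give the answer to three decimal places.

2.543 Si apfu

Na2O (M=61.979): mol = 0.09939; Na = 0.19878, O = 0.09939.
CaO (M=56.077): mol = 0.17512; Ca = 0.17512, O = 0.17512.
Al2O3 (M=101.961): mol = 0.26814; Al = 0.53628, O = 0.80442.
SiO2 (M=60.083): mol = 0.94153; Si = 0.94153, O = 1.88306.
ΣO = 2.96199; factor = 8/ΣO = 2.70089.
Si apfu = 0.94153 × 2.70089 = 2.543.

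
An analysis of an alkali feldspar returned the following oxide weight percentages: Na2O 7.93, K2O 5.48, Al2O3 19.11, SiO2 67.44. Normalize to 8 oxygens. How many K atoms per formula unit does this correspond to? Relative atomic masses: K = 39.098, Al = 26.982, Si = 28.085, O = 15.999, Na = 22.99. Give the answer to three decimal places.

7.93 wt% Na2O ÷ 61.979 g/mol = 0.12795 mol, giving 0.25590 Na and 0.12795 O.
5.48 wt% K2O ÷ 94.195 g/mol = 0.05818 mol, giving 0.11636 K and 0.05818 O.
19.11 wt% Al2O3 ÷ 101.961 g/mol = 0.18742 mol, giving 0.37484 Al and 0.56226 O.
67.44 wt% SiO2 ÷ 60.083 g/mol = 1.12245 mol, giving 1.12245 Si and 2.24490 O.
Oxygen sums to 2.99329; scaling by 8/2.99329 = 2.67264 puts the formula on 8 O.
K: 0.11636 × 2.67264 = 0.311 atoms per formula unit.

0.311 K apfu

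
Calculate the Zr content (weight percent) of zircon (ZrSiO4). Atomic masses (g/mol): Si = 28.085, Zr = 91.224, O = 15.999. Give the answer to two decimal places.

49.77 weight percent

M(ZrSiO4) = 183.305 g/mol.
Zr contributes 1 × 91.224 = 91.224 g per mole.
91.224/183.305 = 0.4977 → 49.77%.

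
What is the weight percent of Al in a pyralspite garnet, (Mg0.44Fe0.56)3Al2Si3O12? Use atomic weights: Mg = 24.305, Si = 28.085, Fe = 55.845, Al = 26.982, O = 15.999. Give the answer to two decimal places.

11.83 weight percent

Molar mass of (Mg0.44Fe0.56)3Al2Si3O12: 1.32·24.305 + 1.68·55.845 + 2·26.982 + 3·28.085 + 12·15.999 = 456.109 g/mol.
Mass of Al per formula unit: 2 × 26.982 = 53.964 g.
Weight fraction Al = 53.964 / 456.109 = 0.1183.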